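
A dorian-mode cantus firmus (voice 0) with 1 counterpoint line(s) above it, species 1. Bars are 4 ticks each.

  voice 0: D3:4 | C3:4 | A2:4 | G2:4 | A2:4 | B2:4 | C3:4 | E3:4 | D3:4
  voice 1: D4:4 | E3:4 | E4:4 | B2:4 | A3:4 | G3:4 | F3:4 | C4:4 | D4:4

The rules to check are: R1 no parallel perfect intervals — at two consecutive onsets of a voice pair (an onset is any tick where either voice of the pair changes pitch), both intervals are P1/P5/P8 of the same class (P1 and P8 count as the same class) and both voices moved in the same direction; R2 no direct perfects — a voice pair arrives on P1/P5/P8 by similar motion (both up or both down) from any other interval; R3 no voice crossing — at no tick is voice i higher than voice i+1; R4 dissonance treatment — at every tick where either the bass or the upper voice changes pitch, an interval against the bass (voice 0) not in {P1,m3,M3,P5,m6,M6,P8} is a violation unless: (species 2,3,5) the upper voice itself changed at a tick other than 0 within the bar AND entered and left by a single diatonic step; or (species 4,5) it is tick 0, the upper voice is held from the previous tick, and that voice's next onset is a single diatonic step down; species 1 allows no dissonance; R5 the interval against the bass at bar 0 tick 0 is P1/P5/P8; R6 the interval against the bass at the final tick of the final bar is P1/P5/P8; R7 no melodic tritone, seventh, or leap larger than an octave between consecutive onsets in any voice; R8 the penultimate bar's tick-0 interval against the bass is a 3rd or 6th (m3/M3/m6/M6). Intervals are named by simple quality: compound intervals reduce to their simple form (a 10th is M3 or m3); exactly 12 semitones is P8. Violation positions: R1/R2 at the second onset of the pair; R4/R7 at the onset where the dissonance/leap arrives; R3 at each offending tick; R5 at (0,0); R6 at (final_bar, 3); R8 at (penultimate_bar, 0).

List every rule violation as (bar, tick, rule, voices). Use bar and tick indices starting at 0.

(1, 0, R7, (1,))
(3, 0, R7, (1,))
(4, 0, R2, (0, 1))
(4, 0, R7, (1,))
(6, 0, R4, (0, 1))

bar 0: v0=D3 v1=D4 downbeat P8
bar 1: v0=C3 v1=E3 downbeat M3
bar 2: v0=A2 v1=E4 downbeat P5
bar 3: v0=G2 v1=B2 downbeat M3
bar 4: v0=A2 v1=A3 downbeat P8
bar 5: v0=B2 v1=G3 downbeat m6
bar 6: v0=C3 v1=F3 downbeat P4
bar 7: v0=E3 v1=C4 downbeat m6
bar 8: v0=D3 v1=D4 downbeat P8
  -> R7 @ bar 1 tick 0 v(1,): D4->E3 leap 10st
  -> R7 @ bar 3 tick 0 v(1,): E4->B2 leap 17st
  -> R2 @ bar 4 tick 0 v(0, 1): G2/B2 M3 -> A2/A3 P8 similar
  -> R7 @ bar 4 tick 0 v(1,): B2->A3 leap 10st
  -> R4 @ bar 6 tick 0 v(0, 1): C3/F3 P4 untreated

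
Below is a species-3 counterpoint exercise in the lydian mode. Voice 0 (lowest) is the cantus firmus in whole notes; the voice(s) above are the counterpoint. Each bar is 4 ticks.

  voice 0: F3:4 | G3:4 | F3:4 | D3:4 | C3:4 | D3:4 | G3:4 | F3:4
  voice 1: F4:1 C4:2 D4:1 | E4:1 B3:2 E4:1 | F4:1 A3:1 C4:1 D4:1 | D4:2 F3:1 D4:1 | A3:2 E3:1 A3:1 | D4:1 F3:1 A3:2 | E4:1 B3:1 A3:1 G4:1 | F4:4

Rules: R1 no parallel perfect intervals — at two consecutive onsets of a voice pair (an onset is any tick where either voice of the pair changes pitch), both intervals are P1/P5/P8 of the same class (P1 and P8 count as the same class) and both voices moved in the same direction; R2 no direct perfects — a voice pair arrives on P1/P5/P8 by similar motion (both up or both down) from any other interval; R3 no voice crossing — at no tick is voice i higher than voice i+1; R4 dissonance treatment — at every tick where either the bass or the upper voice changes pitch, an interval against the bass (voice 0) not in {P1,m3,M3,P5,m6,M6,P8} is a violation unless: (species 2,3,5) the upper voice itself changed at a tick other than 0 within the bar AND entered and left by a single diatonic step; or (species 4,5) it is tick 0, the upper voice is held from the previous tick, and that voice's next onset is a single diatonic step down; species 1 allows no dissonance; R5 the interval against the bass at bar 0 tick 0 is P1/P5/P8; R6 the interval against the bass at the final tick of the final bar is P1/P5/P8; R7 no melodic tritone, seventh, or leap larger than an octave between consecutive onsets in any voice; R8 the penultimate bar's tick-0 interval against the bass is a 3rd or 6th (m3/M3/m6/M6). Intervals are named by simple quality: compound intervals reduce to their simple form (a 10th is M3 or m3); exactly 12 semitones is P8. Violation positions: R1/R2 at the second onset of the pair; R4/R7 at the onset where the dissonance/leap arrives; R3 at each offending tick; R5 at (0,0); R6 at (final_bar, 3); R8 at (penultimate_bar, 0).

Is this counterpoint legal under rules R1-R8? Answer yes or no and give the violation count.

bar 0: v0=F3 v1=F4 (P8)
bar 1: v0=G3 v1=E4 (M6)
bar 2: v0=F3 v1=F4 (P8)
bar 3: v0=D3 v1=D4 (P8)
bar 4: v0=C3 v1=A3 (M6)
bar 5: v0=D3 v1=D4 (P8)
bar 6: v0=G3 v1=E4 (M6)
bar 7: v0=F3 v1=F4 (P8)
  R2 @ bar5.0: C3/A3 M6 -> D3/D4 P8 similar
  R4 @ bar6.2: G3/A3 M2 untreated
  R7 @ bar6.3: A3->G4 leap 10st
  R1 @ bar7.0: G3/G4 P8 -> F3/F4 P8 similar

No (4 violations)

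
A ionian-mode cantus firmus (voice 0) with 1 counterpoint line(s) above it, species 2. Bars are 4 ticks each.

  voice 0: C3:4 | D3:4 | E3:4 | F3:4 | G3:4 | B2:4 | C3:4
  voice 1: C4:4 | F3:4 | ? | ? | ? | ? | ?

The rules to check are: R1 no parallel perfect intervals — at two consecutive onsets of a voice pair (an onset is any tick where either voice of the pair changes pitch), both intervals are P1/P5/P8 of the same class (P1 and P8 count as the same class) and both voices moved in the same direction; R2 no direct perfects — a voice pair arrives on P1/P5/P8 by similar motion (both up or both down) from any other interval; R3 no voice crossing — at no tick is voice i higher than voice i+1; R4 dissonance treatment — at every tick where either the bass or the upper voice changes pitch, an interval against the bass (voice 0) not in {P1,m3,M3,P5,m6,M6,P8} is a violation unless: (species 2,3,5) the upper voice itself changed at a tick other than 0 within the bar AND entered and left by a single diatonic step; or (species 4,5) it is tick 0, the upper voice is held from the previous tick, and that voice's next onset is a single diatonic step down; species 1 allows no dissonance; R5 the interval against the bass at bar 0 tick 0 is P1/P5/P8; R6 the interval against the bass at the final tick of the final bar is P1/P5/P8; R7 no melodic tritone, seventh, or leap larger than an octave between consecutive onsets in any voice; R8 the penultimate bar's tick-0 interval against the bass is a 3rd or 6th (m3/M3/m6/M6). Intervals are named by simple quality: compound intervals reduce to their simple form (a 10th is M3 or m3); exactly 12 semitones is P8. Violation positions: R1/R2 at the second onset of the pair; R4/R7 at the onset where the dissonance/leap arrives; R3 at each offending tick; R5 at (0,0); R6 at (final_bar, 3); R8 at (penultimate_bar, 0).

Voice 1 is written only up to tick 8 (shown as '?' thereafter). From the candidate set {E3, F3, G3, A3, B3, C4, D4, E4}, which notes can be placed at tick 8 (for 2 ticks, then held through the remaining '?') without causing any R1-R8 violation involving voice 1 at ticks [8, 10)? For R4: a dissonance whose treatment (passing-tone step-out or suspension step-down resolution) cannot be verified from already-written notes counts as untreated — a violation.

E3: legal
F3: violates R4
G3: legal
A3: violates R4
B3: violates R2,R7
C4: legal
D4: violates R4
E4: violates R2,R7

{C4, E3, G3}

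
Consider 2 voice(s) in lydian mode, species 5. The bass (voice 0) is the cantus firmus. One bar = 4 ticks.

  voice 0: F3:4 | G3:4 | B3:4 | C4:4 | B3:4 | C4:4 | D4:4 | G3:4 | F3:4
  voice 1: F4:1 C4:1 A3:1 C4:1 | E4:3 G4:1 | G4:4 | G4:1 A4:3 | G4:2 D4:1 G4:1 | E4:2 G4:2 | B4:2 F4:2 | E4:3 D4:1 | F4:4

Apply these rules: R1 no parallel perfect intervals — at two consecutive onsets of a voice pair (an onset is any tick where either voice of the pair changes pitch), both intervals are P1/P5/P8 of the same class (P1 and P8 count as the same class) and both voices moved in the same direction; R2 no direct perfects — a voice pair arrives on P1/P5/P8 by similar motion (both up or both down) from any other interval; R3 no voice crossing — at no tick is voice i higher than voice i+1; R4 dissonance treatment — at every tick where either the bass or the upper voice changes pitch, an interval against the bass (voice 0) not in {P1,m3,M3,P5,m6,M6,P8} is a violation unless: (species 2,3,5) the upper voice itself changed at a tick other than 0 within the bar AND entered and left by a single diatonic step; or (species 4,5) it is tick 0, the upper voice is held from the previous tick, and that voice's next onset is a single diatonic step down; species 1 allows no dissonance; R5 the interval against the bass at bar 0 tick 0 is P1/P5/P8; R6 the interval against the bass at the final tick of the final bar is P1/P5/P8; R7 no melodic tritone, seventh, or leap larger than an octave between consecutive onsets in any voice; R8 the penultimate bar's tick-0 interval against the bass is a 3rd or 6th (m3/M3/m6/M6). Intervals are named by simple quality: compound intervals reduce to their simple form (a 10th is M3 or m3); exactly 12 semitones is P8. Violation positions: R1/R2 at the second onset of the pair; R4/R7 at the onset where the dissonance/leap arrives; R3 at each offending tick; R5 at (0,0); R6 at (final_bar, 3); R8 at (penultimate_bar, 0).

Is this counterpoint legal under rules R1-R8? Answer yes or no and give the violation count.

No (1 violations)

bar 0: v0=F3 v1=F4 (P8)
bar 1: v0=G3 v1=E4 (M6)
bar 2: v0=B3 v1=G4 (m6)
bar 3: v0=C4 v1=G4 (P5)
bar 4: v0=B3 v1=G4 (m6)
bar 5: v0=C4 v1=E4 (M3)
bar 6: v0=D4 v1=B4 (M6)
bar 7: v0=G3 v1=E4 (M6)
bar 8: v0=F3 v1=F4 (P8)
  R7 @ bar6.2: B4->F4 leap 6st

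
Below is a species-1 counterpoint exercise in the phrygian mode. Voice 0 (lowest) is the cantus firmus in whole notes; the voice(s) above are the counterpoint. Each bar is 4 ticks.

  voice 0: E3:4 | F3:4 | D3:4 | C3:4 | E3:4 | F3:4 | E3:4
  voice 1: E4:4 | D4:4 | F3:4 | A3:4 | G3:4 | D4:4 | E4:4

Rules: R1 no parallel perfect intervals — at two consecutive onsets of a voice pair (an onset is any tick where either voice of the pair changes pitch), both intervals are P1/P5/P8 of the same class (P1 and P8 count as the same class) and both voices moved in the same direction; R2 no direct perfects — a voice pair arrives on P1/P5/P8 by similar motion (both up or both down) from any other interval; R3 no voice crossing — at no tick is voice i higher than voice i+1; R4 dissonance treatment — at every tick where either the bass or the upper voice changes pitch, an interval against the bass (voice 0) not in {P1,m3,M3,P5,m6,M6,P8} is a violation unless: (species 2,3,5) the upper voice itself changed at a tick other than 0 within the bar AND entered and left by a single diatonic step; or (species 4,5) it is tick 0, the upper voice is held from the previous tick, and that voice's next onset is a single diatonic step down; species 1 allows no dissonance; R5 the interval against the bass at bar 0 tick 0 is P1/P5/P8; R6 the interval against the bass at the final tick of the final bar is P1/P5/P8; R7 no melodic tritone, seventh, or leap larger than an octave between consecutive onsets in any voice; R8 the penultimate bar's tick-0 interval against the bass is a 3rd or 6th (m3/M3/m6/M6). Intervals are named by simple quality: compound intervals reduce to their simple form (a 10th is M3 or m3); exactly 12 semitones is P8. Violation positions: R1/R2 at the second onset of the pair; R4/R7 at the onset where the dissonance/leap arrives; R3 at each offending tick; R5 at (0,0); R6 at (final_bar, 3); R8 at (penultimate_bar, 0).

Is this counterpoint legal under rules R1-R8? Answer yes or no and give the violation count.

Yes (0 violations)

bar 0: v0=E3 v1=E4 (P8)
bar 1: v0=F3 v1=D4 (M6)
bar 2: v0=D3 v1=F3 (m3)
bar 3: v0=C3 v1=A3 (M6)
bar 4: v0=E3 v1=G3 (m3)
bar 5: v0=F3 v1=D4 (M6)
bar 6: v0=E3 v1=E4 (P8)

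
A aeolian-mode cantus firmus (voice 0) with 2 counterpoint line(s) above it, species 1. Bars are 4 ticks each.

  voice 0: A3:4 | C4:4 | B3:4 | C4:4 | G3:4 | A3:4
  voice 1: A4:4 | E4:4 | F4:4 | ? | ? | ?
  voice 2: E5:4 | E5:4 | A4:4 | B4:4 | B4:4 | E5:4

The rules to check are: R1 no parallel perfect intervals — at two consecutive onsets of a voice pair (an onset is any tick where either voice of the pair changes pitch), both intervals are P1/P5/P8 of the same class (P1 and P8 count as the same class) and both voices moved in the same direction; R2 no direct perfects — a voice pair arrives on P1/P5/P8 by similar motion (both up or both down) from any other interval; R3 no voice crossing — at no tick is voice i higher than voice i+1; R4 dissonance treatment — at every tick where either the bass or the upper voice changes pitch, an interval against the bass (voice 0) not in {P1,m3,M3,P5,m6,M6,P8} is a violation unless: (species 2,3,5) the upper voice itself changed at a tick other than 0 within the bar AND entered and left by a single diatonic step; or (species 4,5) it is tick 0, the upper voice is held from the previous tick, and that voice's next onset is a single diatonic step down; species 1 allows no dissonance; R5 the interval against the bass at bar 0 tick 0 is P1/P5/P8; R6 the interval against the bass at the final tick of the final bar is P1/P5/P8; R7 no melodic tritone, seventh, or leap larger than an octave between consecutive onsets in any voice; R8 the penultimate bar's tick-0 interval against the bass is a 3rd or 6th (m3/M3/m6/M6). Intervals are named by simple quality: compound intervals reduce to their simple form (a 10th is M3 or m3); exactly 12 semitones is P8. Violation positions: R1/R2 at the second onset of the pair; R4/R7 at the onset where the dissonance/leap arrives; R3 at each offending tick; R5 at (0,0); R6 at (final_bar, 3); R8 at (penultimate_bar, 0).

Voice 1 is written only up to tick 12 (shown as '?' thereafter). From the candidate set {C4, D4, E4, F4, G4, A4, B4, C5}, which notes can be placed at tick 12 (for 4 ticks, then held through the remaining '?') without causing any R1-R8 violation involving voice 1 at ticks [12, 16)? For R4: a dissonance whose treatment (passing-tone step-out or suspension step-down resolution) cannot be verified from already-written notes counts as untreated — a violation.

C4: legal
D4: violates R4
E4: legal
F4: violates R4
G4: violates R2
A4: legal
B4: violates R2,R4,R7
C5: violates R2,R3

{A4, C4, E4}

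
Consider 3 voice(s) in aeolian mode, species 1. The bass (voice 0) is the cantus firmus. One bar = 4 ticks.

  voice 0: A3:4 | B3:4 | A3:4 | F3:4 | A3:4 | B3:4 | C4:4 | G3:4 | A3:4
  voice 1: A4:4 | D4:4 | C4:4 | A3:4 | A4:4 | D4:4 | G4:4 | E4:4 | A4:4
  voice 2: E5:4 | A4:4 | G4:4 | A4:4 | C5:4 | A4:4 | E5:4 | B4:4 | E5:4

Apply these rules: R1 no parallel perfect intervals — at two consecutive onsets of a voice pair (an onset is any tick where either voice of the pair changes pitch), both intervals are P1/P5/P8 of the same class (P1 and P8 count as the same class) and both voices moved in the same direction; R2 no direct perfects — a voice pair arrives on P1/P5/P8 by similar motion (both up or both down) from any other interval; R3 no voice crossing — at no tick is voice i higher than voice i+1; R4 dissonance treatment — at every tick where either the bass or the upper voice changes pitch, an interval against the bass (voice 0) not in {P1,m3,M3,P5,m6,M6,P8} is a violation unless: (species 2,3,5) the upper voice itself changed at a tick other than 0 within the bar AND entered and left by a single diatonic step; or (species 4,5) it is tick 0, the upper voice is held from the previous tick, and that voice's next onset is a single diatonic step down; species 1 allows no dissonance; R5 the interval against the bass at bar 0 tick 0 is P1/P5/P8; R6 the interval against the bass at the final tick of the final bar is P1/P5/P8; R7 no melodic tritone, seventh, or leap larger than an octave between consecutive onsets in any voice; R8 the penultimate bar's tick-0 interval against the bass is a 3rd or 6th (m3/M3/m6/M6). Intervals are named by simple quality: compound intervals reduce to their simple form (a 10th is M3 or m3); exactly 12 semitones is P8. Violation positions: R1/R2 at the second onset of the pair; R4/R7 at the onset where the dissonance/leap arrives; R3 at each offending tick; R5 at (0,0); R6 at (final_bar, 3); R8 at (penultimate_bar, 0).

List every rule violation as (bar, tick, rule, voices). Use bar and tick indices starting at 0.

bar 0: v0=A3 v1=A4 v2=E5 downbeat P5
bar 1: v0=B3 v1=D4 v2=A4 downbeat m7
bar 2: v0=A3 v1=C4 v2=G4 downbeat m7
bar 3: v0=F3 v1=A3 v2=A4 downbeat M3
bar 4: v0=A3 v1=A4 v2=C5 downbeat m3
bar 5: v0=B3 v1=D4 v2=A4 downbeat m7
bar 6: v0=C4 v1=G4 v2=E5 downbeat M3
bar 7: v0=G3 v1=E4 v2=B4 downbeat M3
bar 8: v0=A3 v1=A4 v2=E5 downbeat P5
  -> R1 @ bar 1 tick 0 v(1, 2): A4/E5 P5 -> D4/A4 P5 similar
  -> R4 @ bar 1 tick 0 v(0, 2): B3/A4 m7 untreated
  -> R1 @ bar 2 tick 0 v(1, 2): D4/A4 P5 -> C4/G4 P5 similar
  -> R4 @ bar 2 tick 0 v(0, 2): A3/G4 m7 untreated
  -> R2 @ bar 4 tick 0 v(0, 1): F3/A3 M3 -> A3/A4 P8 similar
  -> R2 @ bar 5 tick 0 v(1, 2): A4/C5 m3 -> D4/A4 P5 similar
  -> R4 @ bar 5 tick 0 v(0, 2): B3/A4 m7 untreated
  -> R2 @ bar 6 tick 0 v(0, 1): B3/D4 m3 -> C4/G4 P5 similar
  -> R2 @ bar 7 tick 0 v(1, 2): G4/E5 M6 -> E4/B4 P5 similar
  -> R1 @ bar 8 tick 0 v(1, 2): E4/B4 P5 -> A4/E5 P5 similar
  -> R2 @ bar 8 tick 0 v(0, 1): G3/E4 M6 -> A3/A4 P8 similar
  -> R2 @ bar 8 tick 0 v(0, 2): G3/B4 M3 -> A3/E5 P5 similar

(1, 0, R1, (1, 2))
(1, 0, R4, (0, 2))
(2, 0, R1, (1, 2))
(2, 0, R4, (0, 2))
(4, 0, R2, (0, 1))
(5, 0, R2, (1, 2))
(5, 0, R4, (0, 2))
(6, 0, R2, (0, 1))
(7, 0, R2, (1, 2))
(8, 0, R1, (1, 2))
(8, 0, R2, (0, 1))
(8, 0, R2, (0, 2))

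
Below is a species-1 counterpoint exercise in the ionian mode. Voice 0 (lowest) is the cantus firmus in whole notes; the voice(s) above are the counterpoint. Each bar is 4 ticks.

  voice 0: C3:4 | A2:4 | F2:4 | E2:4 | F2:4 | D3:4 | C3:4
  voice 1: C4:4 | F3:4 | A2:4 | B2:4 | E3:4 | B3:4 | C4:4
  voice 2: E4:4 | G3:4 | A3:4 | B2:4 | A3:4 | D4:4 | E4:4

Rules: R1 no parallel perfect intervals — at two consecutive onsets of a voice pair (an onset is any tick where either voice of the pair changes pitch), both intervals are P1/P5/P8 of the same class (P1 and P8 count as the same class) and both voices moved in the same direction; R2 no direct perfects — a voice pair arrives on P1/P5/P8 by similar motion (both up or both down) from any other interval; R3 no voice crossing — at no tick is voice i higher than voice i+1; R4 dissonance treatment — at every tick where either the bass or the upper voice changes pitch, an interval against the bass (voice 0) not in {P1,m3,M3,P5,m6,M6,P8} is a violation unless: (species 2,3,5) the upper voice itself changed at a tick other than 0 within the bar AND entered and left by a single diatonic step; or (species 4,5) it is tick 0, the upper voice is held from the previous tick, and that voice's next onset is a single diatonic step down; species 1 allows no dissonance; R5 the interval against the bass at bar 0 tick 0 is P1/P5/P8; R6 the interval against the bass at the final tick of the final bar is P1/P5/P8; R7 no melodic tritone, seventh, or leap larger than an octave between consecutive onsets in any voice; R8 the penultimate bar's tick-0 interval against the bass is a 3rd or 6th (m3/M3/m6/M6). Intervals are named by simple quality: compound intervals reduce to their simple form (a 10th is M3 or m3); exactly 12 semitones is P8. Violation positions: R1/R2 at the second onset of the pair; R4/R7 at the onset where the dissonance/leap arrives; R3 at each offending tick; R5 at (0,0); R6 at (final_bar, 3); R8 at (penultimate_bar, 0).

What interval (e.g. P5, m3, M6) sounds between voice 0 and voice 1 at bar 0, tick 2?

voice 0=C3 voice 1=C4 -> P8

P8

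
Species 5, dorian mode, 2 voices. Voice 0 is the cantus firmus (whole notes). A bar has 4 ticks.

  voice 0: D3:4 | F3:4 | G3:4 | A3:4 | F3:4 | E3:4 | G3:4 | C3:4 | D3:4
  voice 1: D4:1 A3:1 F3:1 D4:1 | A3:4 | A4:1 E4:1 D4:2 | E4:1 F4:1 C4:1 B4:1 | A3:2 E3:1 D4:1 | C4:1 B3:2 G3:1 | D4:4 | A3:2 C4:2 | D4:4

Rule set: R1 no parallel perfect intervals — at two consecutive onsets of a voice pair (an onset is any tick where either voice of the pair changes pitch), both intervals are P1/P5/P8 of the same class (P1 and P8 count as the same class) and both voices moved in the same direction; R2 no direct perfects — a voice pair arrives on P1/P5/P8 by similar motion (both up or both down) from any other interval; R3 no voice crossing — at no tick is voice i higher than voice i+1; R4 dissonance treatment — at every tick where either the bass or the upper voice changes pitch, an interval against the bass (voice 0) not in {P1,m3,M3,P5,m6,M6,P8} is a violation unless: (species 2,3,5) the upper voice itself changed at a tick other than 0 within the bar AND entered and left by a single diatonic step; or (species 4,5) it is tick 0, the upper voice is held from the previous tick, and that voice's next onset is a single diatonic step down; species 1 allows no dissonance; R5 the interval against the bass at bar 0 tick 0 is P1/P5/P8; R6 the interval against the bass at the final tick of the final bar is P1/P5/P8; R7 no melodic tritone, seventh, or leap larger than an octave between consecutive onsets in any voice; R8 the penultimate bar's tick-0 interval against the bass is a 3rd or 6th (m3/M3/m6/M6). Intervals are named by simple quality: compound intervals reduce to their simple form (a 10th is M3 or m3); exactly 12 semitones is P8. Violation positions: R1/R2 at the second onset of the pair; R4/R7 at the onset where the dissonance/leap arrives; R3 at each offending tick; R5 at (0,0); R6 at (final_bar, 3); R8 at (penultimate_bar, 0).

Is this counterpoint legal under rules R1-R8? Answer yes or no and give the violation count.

bar 0: v0=D3 v1=D4 (P8)
bar 1: v0=F3 v1=A3 (M3)
bar 2: v0=G3 v1=A4 (M2)
bar 3: v0=A3 v1=E4 (P5)
bar 4: v0=F3 v1=A3 (M3)
bar 5: v0=E3 v1=C4 (m6)
bar 6: v0=G3 v1=D4 (P5)
bar 7: v0=C3 v1=A3 (M6)
bar 8: v0=D3 v1=D4 (P8)
  R4 @ bar2.0: G3/A4 M2 untreated
  R1 @ bar3.0: G3/D4 P5 -> A3/E4 P5 similar
  R4 @ bar3.3: A3/B4 M2 untreated
  R7 @ bar3.3: C4->B4 leap 11st
  R7 @ bar4.0: B4->A3 leap 14st
  R3 @ bar4.2: F3 above E3
  R4 @ bar4.2: F3/E3 m2 untreated
  R7 @ bar4.3: E3->D4 leap 10st
  R2 @ bar6.0: E3/G3 m3 -> G3/D4 P5 similar
  R1 @ bar8.0: C3/C4 P8 -> D3/D4 P8 similar

No (10 violations)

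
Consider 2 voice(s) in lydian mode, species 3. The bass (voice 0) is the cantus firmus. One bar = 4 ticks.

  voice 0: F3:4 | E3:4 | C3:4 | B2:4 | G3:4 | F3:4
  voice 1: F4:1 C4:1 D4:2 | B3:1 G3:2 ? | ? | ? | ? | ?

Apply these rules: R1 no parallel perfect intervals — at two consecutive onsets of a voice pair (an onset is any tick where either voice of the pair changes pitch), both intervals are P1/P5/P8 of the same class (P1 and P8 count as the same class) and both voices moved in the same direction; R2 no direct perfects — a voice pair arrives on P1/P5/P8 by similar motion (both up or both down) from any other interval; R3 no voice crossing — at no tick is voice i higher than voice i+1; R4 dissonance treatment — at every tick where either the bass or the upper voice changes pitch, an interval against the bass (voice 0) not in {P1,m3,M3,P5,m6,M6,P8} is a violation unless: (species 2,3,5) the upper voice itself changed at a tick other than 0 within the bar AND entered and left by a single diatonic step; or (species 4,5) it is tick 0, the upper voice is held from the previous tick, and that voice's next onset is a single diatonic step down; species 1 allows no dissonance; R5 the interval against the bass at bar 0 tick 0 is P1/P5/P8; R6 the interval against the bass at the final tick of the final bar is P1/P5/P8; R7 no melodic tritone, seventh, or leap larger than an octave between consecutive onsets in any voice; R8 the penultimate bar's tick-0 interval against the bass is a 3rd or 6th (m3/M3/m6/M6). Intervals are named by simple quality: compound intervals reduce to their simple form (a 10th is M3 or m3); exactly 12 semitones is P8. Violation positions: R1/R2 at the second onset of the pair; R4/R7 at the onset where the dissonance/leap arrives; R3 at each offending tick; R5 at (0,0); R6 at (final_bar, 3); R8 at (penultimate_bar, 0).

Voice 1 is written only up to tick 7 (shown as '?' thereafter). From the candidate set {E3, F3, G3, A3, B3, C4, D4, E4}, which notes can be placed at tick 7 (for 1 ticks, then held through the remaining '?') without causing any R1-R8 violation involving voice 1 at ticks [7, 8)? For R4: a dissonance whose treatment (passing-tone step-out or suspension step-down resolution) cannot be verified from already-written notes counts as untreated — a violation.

E3: legal
F3: violates R4
G3: legal
A3: violates R4
B3: legal
C4: legal
D4: violates R4
E4: legal

{B3, C4, E3, E4, G3}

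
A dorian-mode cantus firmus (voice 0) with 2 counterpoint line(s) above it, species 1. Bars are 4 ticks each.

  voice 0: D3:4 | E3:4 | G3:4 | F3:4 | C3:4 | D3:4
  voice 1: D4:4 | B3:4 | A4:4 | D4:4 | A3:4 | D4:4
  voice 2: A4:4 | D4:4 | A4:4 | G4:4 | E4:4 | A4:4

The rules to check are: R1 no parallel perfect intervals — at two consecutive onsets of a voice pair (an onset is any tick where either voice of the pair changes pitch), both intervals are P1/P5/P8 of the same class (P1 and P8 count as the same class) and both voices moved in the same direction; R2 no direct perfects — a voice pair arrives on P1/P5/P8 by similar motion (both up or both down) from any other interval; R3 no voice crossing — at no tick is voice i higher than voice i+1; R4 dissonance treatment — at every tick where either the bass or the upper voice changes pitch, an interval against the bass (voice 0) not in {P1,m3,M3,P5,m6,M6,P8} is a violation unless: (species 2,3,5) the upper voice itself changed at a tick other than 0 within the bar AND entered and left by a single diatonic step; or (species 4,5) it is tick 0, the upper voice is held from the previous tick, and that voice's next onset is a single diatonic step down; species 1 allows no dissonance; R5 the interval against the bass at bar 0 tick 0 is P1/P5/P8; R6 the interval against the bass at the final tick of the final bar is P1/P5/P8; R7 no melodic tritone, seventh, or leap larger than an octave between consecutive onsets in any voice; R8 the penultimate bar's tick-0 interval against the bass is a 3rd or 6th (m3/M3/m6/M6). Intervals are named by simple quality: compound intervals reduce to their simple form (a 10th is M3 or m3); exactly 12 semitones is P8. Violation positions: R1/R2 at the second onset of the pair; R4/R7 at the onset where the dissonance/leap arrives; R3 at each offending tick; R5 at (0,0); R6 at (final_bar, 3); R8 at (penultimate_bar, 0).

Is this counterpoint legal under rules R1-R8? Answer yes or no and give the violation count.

No (10 violations)

bar 0: v0=D3 v1=D4 v2=A4 (P5)
bar 1: v0=E3 v1=B3 v2=D4 (m7)
bar 2: v0=G3 v1=A4 v2=A4 (M2)
bar 3: v0=F3 v1=D4 v2=G4 (M2)
bar 4: v0=C3 v1=A3 v2=E4 (M3)
bar 5: v0=D3 v1=D4 v2=A4 (P5)
  R4 @ bar1.0: E3/D4 m7 untreated
  R2 @ bar2.0: B3/D4 m3 -> A4/A4 P1 similar
  R4 @ bar2.0: G3/A4 M2 untreated
  R4 @ bar2.0: G3/A4 M2 untreated
  R7 @ bar2.0: B3->A4 leap 10st
  R4 @ bar3.0: F3/G4 M2 untreated
  R2 @ bar4.0: D4/G4 P4 -> A3/E4 P5 similar
  R1 @ bar5.0: A3/E4 P5 -> D4/A4 P5 similar
  R2 @ bar5.0: C3/A3 M6 -> D3/D4 P8 similar
  R2 @ bar5.0: C3/E4 M3 -> D3/A4 P5 similar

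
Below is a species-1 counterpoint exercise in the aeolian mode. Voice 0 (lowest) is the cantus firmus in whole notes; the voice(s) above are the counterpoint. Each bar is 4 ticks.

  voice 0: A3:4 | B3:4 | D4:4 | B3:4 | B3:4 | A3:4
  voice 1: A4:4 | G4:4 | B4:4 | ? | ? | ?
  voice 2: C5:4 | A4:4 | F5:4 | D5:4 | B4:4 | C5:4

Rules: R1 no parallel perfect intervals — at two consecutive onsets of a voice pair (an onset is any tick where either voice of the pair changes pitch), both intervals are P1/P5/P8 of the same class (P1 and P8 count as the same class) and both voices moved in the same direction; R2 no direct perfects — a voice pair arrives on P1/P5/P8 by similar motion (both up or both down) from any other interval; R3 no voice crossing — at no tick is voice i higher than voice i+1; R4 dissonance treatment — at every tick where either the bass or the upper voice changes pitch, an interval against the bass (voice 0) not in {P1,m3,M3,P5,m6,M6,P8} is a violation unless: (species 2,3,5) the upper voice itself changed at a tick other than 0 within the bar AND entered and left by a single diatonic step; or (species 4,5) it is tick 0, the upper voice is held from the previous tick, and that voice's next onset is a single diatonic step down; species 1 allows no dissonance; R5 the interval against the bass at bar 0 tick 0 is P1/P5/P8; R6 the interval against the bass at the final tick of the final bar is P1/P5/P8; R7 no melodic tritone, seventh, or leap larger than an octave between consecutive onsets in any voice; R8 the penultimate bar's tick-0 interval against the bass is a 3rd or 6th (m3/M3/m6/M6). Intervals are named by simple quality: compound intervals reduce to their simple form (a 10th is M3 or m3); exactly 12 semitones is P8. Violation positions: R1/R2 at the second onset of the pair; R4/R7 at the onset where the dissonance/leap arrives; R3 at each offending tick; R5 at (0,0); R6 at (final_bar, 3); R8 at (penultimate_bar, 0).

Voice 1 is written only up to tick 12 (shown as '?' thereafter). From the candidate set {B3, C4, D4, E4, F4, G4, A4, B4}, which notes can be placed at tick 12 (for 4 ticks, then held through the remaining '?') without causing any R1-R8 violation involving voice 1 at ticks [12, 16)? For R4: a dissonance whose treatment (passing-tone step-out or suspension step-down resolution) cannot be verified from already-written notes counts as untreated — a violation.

{B4}

B3: violates R2
C4: violates R4,R7
D4: violates R2
E4: violates R4
F4: violates R4,R7
G4: violates R2
A4: violates R4
B4: legal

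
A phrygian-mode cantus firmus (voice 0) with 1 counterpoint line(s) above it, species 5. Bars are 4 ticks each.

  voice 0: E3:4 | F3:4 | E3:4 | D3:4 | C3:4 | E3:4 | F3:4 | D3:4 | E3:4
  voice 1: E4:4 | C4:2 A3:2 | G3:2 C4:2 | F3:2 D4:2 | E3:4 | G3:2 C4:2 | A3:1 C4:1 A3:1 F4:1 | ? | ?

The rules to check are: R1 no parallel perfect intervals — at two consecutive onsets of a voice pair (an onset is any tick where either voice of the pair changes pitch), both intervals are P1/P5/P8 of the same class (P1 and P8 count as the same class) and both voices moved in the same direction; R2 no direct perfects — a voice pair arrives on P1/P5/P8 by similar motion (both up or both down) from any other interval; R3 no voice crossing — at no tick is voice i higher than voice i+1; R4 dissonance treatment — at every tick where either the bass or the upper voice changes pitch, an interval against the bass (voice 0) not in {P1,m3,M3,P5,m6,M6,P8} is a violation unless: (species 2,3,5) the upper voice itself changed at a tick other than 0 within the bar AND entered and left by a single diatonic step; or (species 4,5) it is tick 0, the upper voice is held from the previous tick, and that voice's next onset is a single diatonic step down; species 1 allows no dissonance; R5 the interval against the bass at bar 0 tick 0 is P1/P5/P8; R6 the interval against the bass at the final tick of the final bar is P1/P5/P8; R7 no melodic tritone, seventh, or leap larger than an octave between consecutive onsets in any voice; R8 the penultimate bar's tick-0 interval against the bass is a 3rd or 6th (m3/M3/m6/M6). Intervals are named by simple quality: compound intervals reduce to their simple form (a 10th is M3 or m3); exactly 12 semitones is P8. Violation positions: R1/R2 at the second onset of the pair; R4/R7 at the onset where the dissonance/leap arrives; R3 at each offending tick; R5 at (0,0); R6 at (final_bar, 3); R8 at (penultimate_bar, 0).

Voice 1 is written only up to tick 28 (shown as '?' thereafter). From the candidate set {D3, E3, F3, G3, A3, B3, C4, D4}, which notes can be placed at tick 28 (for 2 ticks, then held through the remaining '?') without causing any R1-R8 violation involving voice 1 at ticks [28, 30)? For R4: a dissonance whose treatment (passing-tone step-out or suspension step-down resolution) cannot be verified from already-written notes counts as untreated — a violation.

{F3}

D3: violates R1,R7,R8
E3: violates R4,R7,R8
F3: legal
G3: violates R4,R7,R8
A3: violates R2,R8
B3: violates R7
C4: violates R4,R8
D4: violates R1,R8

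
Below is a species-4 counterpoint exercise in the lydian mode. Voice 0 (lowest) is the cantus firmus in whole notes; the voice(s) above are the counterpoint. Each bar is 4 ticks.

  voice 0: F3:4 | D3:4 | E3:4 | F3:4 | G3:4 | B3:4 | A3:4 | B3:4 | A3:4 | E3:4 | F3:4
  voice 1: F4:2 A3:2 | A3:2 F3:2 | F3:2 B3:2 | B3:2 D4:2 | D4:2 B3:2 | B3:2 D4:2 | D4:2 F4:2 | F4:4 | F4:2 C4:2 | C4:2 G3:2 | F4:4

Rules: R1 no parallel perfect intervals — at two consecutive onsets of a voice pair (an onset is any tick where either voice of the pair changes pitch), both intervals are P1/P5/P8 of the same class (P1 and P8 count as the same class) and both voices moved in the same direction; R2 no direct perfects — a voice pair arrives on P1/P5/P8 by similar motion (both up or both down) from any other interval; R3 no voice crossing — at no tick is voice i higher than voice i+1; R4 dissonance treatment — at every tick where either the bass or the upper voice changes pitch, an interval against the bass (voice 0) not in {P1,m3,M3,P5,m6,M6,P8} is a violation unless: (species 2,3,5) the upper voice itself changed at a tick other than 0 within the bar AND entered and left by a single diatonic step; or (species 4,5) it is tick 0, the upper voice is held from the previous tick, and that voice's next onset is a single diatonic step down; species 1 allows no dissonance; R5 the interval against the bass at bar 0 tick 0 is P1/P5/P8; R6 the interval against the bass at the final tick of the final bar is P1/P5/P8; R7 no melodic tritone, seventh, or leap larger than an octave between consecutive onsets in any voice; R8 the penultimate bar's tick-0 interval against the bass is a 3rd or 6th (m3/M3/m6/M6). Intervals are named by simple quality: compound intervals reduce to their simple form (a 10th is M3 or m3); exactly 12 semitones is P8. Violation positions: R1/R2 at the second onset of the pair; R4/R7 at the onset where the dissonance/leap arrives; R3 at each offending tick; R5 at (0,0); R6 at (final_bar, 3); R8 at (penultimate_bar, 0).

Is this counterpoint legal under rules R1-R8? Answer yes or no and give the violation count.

No (7 violations)

bar 0: v0=F3 v1=F4 (P8)
bar 1: v0=D3 v1=A3 (P5)
bar 2: v0=E3 v1=F3 (m2)
bar 3: v0=F3 v1=B3 (TT)
bar 4: v0=G3 v1=D4 (P5)
bar 5: v0=B3 v1=B3 (P1)
bar 6: v0=A3 v1=D4 (P4)
bar 7: v0=B3 v1=F4 (TT)
bar 8: v0=A3 v1=F4 (m6)
bar 9: v0=E3 v1=C4 (m6)
bar 10: v0=F3 v1=F4 (P8)
  R4 @ bar2.0: E3/F3 m2 untreated
  R7 @ bar2.2: F3->B3 leap 6st
  R4 @ bar3.0: F3/B3 TT untreated
  R4 @ bar6.0: A3/D4 P4 untreated
  R4 @ bar7.0: B3/F4 TT untreated
  R2 @ bar10.0: E3/G3 m3 -> F3/F4 P8 similar
  R7 @ bar10.0: G3->F4 leap 10st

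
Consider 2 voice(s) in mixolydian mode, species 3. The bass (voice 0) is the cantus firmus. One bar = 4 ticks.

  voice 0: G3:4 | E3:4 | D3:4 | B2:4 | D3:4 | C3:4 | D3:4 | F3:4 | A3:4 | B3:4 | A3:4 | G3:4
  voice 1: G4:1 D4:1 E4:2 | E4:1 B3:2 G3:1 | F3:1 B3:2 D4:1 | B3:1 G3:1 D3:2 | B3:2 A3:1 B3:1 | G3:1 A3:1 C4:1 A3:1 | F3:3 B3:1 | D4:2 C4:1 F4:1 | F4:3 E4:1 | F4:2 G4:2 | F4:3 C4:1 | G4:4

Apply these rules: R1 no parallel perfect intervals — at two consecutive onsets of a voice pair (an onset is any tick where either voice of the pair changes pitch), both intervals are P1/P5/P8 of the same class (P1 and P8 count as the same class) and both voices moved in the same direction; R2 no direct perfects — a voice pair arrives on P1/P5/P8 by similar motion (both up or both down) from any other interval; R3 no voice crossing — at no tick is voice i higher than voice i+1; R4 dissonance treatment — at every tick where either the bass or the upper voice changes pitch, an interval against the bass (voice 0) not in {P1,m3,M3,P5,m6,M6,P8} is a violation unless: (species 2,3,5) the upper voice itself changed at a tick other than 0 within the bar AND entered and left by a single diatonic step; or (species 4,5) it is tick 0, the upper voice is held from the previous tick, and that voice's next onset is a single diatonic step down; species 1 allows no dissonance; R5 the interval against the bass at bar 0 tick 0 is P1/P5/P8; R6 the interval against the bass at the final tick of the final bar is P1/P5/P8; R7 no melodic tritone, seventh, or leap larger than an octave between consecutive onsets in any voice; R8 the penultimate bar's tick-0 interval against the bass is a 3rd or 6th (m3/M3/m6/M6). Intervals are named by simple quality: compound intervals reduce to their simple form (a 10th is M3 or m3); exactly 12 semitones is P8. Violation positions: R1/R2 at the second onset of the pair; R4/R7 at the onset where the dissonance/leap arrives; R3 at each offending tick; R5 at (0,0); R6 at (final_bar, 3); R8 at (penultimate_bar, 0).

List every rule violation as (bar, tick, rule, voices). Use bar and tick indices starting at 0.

bar 0: v0=G3 v1=G4 downbeat P8
bar 1: v0=E3 v1=E4 downbeat P8
bar 2: v0=D3 v1=F3 downbeat m3
bar 3: v0=B2 v1=B3 downbeat P8
bar 4: v0=D3 v1=B3 downbeat M6
bar 5: v0=C3 v1=G3 downbeat P5
bar 6: v0=D3 v1=F3 downbeat m3
bar 7: v0=F3 v1=D4 downbeat M6
bar 8: v0=A3 v1=F4 downbeat m6
bar 9: v0=B3 v1=F4 downbeat TT
bar 10: v0=A3 v1=F4 downbeat m6
bar 11: v0=G3 v1=G4 downbeat P8
  -> R7 @ bar 2 tick 1 v(1,): F3->B3 leap 6st
  -> R1 @ bar 3 tick 0 v(0, 1): D3/D4 P8 -> B2/B3 P8 similar
  -> R2 @ bar 5 tick 0 v(0, 1): D3/B3 M6 -> C3/G3 P5 similar
  -> R7 @ bar 6 tick 3 v(1,): F3->B3 leap 6st
  -> R4 @ bar 9 tick 0 v(0, 1): B3/F4 TT untreated

(2, 1, R7, (1,))
(3, 0, R1, (0, 1))
(5, 0, R2, (0, 1))
(6, 3, R7, (1,))
(9, 0, R4, (0, 1))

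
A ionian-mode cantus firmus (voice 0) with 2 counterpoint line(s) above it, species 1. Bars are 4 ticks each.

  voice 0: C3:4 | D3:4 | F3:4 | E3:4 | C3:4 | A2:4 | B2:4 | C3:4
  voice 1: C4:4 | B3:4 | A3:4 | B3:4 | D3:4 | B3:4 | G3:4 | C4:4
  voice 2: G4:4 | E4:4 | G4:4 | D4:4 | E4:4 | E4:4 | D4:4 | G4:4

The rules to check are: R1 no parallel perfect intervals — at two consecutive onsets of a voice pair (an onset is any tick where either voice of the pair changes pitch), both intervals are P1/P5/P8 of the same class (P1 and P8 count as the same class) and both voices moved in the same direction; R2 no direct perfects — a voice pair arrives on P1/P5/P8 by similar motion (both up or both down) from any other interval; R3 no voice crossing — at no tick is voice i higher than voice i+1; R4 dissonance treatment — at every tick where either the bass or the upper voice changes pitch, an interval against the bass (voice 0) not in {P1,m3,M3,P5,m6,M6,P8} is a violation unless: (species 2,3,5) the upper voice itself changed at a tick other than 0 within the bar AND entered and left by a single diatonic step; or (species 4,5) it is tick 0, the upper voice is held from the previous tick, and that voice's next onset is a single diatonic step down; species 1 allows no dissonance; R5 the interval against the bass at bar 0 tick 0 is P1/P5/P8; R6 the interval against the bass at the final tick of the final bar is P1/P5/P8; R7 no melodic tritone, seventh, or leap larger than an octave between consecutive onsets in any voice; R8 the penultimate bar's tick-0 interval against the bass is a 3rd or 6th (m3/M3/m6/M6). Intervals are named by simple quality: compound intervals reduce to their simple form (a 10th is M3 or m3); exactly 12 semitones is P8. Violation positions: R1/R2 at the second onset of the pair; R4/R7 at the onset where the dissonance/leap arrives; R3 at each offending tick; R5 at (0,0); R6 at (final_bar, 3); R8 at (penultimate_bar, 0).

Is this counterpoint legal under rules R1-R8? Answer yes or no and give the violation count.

No (9 violations)

bar 0: v0=C3 v1=C4 v2=G4 (P5)
bar 1: v0=D3 v1=B3 v2=E4 (M2)
bar 2: v0=F3 v1=A3 v2=G4 (M2)
bar 3: v0=E3 v1=B3 v2=D4 (m7)
bar 4: v0=C3 v1=D3 v2=E4 (M3)
bar 5: v0=A2 v1=B3 v2=E4 (P5)
bar 6: v0=B2 v1=G3 v2=D4 (m3)
bar 7: v0=C3 v1=C4 v2=G4 (P5)
  R4 @ bar1.0: D3/E4 M2 untreated
  R4 @ bar2.0: F3/G4 M2 untreated
  R4 @ bar3.0: E3/D4 m7 untreated
  R4 @ bar4.0: C3/D3 M2 untreated
  R4 @ bar5.0: A2/B3 M2 untreated
  R2 @ bar6.0: B3/E4 P4 -> G3/D4 P5 similar
  R1 @ bar7.0: G3/D4 P5 -> C4/G4 P5 similar
  R2 @ bar7.0: B2/G3 m6 -> C3/C4 P8 similar
  R2 @ bar7.0: B2/D4 m3 -> C3/G4 P5 similar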